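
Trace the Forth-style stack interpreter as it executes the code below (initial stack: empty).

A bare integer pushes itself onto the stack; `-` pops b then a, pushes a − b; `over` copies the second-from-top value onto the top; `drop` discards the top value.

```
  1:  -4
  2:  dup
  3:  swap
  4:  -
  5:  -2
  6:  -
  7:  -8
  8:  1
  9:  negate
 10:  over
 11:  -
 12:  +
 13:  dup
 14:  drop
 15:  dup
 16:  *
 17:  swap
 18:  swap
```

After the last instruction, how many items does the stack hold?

2

-4     -> [-4]
dup    -> [-4, -4]
swap   -> [-4, -4]
-      -> [0]
-2     -> [0, -2]
-      -> [2]
-8     -> [2, -8]
1      -> [2, -8, 1]
negate -> [2, -8, -1]
over   -> [2, -8, -1, -8]
-      -> [2, -8, 7]
+      -> [2, -1]
dup    -> [2, -1, -1]
drop   -> [2, -1]
dup    -> [2, -1, -1]
*      -> [2, 1]
swap   -> [1, 2]
swap   -> [2, 1]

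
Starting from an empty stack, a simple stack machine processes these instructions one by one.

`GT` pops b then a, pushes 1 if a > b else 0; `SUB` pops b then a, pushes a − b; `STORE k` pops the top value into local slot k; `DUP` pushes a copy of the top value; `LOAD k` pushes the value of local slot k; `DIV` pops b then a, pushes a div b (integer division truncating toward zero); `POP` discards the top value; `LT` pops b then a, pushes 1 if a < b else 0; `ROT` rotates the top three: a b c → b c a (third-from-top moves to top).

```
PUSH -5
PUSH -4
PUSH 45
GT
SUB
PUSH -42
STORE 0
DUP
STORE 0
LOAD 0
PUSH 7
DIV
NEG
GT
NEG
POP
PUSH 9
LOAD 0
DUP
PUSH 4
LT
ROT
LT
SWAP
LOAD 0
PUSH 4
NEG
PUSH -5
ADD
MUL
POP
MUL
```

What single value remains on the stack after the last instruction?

PUSH -5  -> -5
PUSH -4  -> -5 -4
PUSH 45  -> -5 -4 45
GT       -> -5 0
SUB      -> -5
PUSH -42 -> -5 -42
STORE 0  -> -5
DUP      -> -5 -5
STORE 0  -> -5
LOAD 0   -> -5 -5
PUSH 7   -> -5 -5 7
DIV      -> -5 0
NEG      -> -5 0
GT       -> 0
NEG      -> 0
POP      -> (empty)
PUSH 9   -> 9
LOAD 0   -> 9 -5
DUP      -> 9 -5 -5
PUSH 4   -> 9 -5 -5 4
LT       -> 9 -5 1
ROT      -> -5 1 9
LT       -> -5 1
SWAP     -> 1 -5
LOAD 0   -> 1 -5 -5
PUSH 4   -> 1 -5 -5 4
NEG      -> 1 -5 -5 -4
PUSH -5  -> 1 -5 -5 -4 -5
ADD      -> 1 -5 -5 -9
MUL      -> 1 -5 45
POP      -> 1 -5
MUL      -> -5

-5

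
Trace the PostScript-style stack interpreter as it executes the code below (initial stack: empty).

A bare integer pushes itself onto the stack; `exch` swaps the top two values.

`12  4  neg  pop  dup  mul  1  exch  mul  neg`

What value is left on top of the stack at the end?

12   → [12]
4    → [12, 4]
neg  → [12, -4]
pop  → [12]
dup  → [12, 12]
mul  → [144]
1    → [144, 1]
exch → [1, 144]
mul  → [144]
neg  → [-144]

-144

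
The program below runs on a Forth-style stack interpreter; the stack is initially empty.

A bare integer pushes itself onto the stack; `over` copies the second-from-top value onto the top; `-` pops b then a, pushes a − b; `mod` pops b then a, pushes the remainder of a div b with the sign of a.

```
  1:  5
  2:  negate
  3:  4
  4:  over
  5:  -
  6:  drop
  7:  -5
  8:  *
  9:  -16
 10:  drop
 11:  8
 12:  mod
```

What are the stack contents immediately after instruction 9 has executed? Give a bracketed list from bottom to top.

[25, -16]

5       5
negate  -5
4       -5 4
over    -5 4 -5
-       -5 9
drop    -5
-5      -5 -5
*       25
-16     25 -16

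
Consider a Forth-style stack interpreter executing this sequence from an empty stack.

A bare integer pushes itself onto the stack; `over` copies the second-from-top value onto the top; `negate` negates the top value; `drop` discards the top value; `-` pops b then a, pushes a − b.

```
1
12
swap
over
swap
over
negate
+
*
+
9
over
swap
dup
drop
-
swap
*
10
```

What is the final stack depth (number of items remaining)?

2

1      -> 1
12     -> 1 12
swap   -> 12 1
over   -> 12 1 12
swap   -> 12 12 1
over   -> 12 12 1 12
negate -> 12 12 1 -12
+      -> 12 12 -11
*      -> 12 -132
+      -> -120
9      -> -120 9
over   -> -120 9 -120
swap   -> -120 -120 9
dup    -> -120 -120 9 9
drop   -> -120 -120 9
-      -> -120 -129
swap   -> -129 -120
*      -> 15480
10     -> 15480 10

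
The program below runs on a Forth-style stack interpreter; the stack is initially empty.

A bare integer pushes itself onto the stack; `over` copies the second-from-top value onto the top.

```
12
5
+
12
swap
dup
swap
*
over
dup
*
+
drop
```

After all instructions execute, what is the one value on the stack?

12   : 12
5    : 12 5
+    : 17
12   : 17 12
swap : 12 17
dup  : 12 17 17
swap : 12 17 17
*    : 12 289
over : 12 289 12
dup  : 12 289 12 12
*    : 12 289 144
+    : 12 433
drop : 12

12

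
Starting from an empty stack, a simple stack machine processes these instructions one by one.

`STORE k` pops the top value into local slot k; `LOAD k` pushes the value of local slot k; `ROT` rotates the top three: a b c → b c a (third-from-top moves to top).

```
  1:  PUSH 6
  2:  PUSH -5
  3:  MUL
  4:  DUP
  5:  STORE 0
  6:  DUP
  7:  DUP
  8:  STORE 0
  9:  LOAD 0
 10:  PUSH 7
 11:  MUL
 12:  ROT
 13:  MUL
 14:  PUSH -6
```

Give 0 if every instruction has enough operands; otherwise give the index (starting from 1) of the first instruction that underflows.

0

PUSH 6  → [6]
PUSH -5 → [6, -5]
MUL     → [-30]
DUP     → [-30, -30]
STORE 0 → [-30]
DUP     → [-30, -30]
DUP     → [-30, -30, -30]
STORE 0 → [-30, -30]
LOAD 0  → [-30, -30, -30]
PUSH 7  → [-30, -30, -30, 7]
MUL     → [-30, -30, -210]
ROT     → [-30, -210, -30]
MUL     → [-30, 6300]
PUSH -6 → [-30, 6300, -6]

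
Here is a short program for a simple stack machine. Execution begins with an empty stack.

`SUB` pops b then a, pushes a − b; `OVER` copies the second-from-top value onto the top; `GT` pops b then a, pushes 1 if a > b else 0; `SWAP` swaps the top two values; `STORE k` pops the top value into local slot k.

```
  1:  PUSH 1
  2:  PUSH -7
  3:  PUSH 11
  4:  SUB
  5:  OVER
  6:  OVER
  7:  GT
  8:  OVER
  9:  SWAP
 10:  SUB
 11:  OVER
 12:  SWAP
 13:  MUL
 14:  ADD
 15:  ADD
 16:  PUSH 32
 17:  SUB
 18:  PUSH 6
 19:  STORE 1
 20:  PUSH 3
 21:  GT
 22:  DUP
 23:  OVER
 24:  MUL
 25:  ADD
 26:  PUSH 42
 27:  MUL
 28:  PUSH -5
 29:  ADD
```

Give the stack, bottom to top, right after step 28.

PUSH 1  → [1]
PUSH -7 → [1, -7]
PUSH 11 → [1, -7, 11]
SUB     → [1, -18]
OVER    → [1, -18, 1]
OVER    → [1, -18, 1, -18]
GT      → [1, -18, 1]
OVER    → [1, -18, 1, -18]
SWAP    → [1, -18, -18, 1]
SUB     → [1, -18, -19]
OVER    → [1, -18, -19, -18]
SWAP    → [1, -18, -18, -19]
MUL     → [1, -18, 342]
ADD     → [1, 324]
ADD     → [325]
PUSH 32 → [325, 32]
SUB     → [293]
PUSH 6  → [293, 6]
STORE 1 → [293]
PUSH 3  → [293, 3]
GT      → [1]
DUP     → [1, 1]
OVER    → [1, 1, 1]
MUL     → [1, 1]
ADD     → [2]
PUSH 42 → [2, 42]
MUL     → [84]
PUSH -5 → [84, -5]

[84, -5]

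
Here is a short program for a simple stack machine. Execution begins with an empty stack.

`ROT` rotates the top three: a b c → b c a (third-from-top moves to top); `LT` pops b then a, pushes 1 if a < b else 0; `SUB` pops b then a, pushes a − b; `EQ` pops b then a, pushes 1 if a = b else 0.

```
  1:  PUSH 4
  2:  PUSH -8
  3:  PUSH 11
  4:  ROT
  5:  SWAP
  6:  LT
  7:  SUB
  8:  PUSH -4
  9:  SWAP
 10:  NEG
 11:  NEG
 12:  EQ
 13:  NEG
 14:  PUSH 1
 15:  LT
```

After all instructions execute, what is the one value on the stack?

1

PUSH 4   4
PUSH -8  4 -8
PUSH 11  4 -8 11
ROT      -8 11 4
SWAP     -8 4 11
LT       -8 1
SUB      -9
PUSH -4  -9 -4
SWAP     -4 -9
NEG      -4 9
NEG      -4 -9
EQ       0
NEG      0
PUSH 1   0 1
LT       1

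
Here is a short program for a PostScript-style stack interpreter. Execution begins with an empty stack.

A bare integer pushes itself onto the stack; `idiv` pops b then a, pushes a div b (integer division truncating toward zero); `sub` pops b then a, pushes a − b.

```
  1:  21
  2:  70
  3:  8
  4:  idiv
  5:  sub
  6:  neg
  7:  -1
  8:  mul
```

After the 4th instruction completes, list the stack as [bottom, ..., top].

[21, 8]

21   -> 21
70   -> 21 70
8    -> 21 70 8
idiv -> 21 8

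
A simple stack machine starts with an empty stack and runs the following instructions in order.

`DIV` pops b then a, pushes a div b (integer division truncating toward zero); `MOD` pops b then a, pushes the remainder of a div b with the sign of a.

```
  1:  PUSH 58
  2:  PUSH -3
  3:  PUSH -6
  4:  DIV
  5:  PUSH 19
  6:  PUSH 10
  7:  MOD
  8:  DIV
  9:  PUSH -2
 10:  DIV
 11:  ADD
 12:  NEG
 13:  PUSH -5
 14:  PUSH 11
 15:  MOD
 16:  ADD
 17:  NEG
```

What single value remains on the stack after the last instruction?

63

PUSH 58 : [58]
PUSH -3 : [58, -3]
PUSH -6 : [58, -3, -6]
DIV     : [58, 0]
PUSH 19 : [58, 0, 19]
PUSH 10 : [58, 0, 19, 10]
MOD     : [58, 0, 9]
DIV     : [58, 0]
PUSH -2 : [58, 0, -2]
DIV     : [58, 0]
ADD     : [58]
NEG     : [-58]
PUSH -5 : [-58, -5]
PUSH 11 : [-58, -5, 11]
MOD     : [-58, -5]
ADD     : [-63]
NEG     : [63]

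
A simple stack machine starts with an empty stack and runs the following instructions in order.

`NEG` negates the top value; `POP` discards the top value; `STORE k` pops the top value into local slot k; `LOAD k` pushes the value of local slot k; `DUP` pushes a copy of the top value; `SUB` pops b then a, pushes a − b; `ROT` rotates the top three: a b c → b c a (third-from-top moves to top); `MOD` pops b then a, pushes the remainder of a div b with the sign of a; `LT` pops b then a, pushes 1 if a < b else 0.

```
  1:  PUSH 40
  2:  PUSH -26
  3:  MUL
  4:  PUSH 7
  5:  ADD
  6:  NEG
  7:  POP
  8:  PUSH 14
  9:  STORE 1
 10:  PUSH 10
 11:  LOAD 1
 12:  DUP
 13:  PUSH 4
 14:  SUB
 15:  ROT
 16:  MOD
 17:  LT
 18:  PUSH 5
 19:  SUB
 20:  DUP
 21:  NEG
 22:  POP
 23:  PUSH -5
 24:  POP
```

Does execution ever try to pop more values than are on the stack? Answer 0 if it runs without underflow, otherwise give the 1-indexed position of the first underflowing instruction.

PUSH 40  -> 40
PUSH -26 -> 40 -26
MUL      -> -1040
PUSH 7   -> -1040 7
ADD      -> -1033
NEG      -> 1033
POP      -> (empty)
PUSH 14  -> 14
STORE 1  -> (empty)
PUSH 10  -> 10
LOAD 1   -> 10 14
DUP      -> 10 14 14
PUSH 4   -> 10 14 14 4
SUB      -> 10 14 10
ROT      -> 14 10 10
MOD      -> 14 0
LT       -> 0
PUSH 5   -> 0 5
SUB      -> -5
DUP      -> -5 -5
NEG      -> -5 5
POP      -> -5
PUSH -5  -> -5 -5
POP      -> -5

0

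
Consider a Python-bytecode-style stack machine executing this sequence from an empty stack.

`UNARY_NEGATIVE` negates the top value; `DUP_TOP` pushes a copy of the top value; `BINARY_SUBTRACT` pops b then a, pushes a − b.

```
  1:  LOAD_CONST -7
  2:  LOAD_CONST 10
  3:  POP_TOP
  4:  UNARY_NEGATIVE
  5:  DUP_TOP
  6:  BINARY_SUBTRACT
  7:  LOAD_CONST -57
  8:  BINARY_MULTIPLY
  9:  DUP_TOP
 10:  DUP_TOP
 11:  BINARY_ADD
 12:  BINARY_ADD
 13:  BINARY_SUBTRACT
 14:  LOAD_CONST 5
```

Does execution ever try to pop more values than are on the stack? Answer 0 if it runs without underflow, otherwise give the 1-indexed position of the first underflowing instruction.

LOAD_CONST -7   : -7
LOAD_CONST 10   : -7 10
POP_TOP         : -7
UNARY_NEGATIVE  : 7
DUP_TOP         : 7 7
BINARY_SUBTRACT : 0
LOAD_CONST -57  : 0 -57
BINARY_MULTIPLY : 0
DUP_TOP         : 0 0
DUP_TOP         : 0 0 0
BINARY_ADD      : 0 0
BINARY_ADD      : 0
BINARY_SUBTRACT  — needs 2 operands, stack has 1 → underflow

13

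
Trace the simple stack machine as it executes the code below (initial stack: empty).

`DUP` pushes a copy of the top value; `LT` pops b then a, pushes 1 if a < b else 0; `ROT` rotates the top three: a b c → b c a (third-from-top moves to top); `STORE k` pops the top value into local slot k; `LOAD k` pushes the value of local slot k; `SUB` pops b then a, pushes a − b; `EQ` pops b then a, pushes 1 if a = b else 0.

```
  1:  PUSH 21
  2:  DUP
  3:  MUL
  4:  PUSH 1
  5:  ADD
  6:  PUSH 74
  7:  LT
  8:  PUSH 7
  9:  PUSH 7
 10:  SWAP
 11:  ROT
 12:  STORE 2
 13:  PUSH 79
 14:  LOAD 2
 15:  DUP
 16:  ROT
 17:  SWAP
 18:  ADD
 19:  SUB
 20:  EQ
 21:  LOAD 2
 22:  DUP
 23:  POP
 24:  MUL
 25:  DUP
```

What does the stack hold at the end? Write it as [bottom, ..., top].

[7, 0, 0]

PUSH 21 : 21
DUP     : 21 21
MUL     : 441
PUSH 1  : 441 1
ADD     : 442
PUSH 74 : 442 74
LT      : 0
PUSH 7  : 0 7
PUSH 7  : 0 7 7
SWAP    : 0 7 7
ROT     : 7 7 0
STORE 2 : 7 7
PUSH 79 : 7 7 79
LOAD 2  : 7 7 79 0
DUP     : 7 7 79 0 0
ROT     : 7 7 0 0 79
SWAP    : 7 7 0 79 0
ADD     : 7 7 0 79
SUB     : 7 7 -79
EQ      : 7 0
LOAD 2  : 7 0 0
DUP     : 7 0 0 0
POP     : 7 0 0
MUL     : 7 0
DUP     : 7 0 0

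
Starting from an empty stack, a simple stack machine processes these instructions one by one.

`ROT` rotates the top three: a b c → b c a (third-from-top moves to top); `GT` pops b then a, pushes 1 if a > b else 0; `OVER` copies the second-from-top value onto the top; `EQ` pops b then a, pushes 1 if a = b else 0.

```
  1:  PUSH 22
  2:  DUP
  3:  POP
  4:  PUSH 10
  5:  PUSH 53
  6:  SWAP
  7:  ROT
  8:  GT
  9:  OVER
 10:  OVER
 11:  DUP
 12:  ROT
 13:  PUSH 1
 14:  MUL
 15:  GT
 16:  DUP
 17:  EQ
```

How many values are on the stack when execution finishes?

4

PUSH 22 : [22]
DUP     : [22, 22]
POP     : [22]
PUSH 10 : [22, 10]
PUSH 53 : [22, 10, 53]
SWAP    : [22, 53, 10]
ROT     : [53, 10, 22]
GT      : [53, 0]
OVER    : [53, 0, 53]
OVER    : [53, 0, 53, 0]
DUP     : [53, 0, 53, 0, 0]
ROT     : [53, 0, 0, 0, 53]
PUSH 1  : [53, 0, 0, 0, 53, 1]
MUL     : [53, 0, 0, 0, 53]
GT      : [53, 0, 0, 0]
DUP     : [53, 0, 0, 0, 0]
EQ      : [53, 0, 0, 1]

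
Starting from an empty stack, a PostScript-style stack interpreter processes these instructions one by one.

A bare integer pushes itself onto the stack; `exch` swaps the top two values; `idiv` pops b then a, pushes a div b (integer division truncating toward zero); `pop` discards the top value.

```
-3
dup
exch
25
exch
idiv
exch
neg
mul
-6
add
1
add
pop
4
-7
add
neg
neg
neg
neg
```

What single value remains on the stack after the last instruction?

-3   -> -3
dup  -> -3 -3
exch -> -3 -3
25   -> -3 -3 25
exch -> -3 25 -3
idiv -> -3 -8
exch -> -8 -3
neg  -> -8 3
mul  -> -24
-6   -> -24 -6
add  -> -30
1    -> -30 1
add  -> -29
pop  -> (empty)
4    -> 4
-7   -> 4 -7
add  -> -3
neg  -> 3
neg  -> -3
neg  -> 3
neg  -> -3

-3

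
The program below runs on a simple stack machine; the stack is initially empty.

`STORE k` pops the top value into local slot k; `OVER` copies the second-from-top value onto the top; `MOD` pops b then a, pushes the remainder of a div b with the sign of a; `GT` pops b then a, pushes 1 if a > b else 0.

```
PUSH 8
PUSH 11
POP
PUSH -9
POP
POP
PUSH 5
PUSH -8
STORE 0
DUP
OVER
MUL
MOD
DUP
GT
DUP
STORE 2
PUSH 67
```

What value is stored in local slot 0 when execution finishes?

PUSH 8   [8]
PUSH 11  [8, 11]
POP      [8]
PUSH -9  [8, -9]
POP      [8]
POP      []
PUSH 5   [5]
PUSH -8  [5, -8]
STORE 0  [5]
DUP      [5, 5]
OVER     [5, 5, 5]
MUL      [5, 25]
MOD      [5]
DUP      [5, 5]
GT       [0]
DUP      [0, 0]
STORE 2  [0]
PUSH 67  [0, 67]

-8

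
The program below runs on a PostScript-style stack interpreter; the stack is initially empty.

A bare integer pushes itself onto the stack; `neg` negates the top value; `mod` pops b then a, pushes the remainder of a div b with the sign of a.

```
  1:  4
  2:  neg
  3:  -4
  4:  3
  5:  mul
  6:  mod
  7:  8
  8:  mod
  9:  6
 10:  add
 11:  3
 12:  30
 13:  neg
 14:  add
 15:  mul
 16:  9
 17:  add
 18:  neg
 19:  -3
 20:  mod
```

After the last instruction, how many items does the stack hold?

1

4   : [4]
neg : [-4]
-4  : [-4, -4]
3   : [-4, -4, 3]
mul : [-4, -12]
mod : [-4]
8   : [-4, 8]
mod : [-4]
6   : [-4, 6]
add : [2]
3   : [2, 3]
30  : [2, 3, 30]
neg : [2, 3, -30]
add : [2, -27]
mul : [-54]
9   : [-54, 9]
add : [-45]
neg : [45]
-3  : [45, -3]
mod : [0]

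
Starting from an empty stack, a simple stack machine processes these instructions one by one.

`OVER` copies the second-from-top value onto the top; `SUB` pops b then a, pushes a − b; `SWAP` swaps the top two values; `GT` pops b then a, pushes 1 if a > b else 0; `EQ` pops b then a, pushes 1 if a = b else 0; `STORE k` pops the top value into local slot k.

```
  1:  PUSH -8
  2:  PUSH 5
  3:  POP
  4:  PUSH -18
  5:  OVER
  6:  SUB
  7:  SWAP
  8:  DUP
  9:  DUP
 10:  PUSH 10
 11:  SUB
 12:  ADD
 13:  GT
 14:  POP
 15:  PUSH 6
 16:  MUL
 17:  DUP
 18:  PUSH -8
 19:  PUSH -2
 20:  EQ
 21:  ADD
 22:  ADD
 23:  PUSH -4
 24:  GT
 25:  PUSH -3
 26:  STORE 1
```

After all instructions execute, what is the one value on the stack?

PUSH -8  → [-8]
PUSH 5   → [-8, 5]
POP      → [-8]
PUSH -18 → [-8, -18]
OVER     → [-8, -18, -8]
SUB      → [-8, -10]
SWAP     → [-10, -8]
DUP      → [-10, -8, -8]
DUP      → [-10, -8, -8, -8]
PUSH 10  → [-10, -8, -8, -8, 10]
SUB      → [-10, -8, -8, -18]
ADD      → [-10, -8, -26]
GT       → [-10, 1]
POP      → [-10]
PUSH 6   → [-10, 6]
MUL      → [-60]
DUP      → [-60, -60]
PUSH -8  → [-60, -60, -8]
PUSH -2  → [-60, -60, -8, -2]
EQ       → [-60, -60, 0]
ADD      → [-60, -60]
ADD      → [-120]
PUSH -4  → [-120, -4]
GT       → [0]
PUSH -3  → [0, -3]
STORE 1  → [0]

0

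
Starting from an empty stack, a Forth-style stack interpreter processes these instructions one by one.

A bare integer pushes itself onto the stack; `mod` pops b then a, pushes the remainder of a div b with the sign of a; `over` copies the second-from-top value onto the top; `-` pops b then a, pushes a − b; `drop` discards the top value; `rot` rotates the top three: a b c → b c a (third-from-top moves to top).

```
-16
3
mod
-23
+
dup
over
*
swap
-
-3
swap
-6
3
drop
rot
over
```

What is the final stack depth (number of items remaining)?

-16   [-16]
3     [-16, 3]
mod   [-1]
-23   [-1, -23]
+     [-24]
dup   [-24, -24]
over  [-24, -24, -24]
*     [-24, 576]
swap  [576, -24]
-     [600]
-3    [600, -3]
swap  [-3, 600]
-6    [-3, 600, -6]
3     [-3, 600, -6, 3]
drop  [-3, 600, -6]
rot   [600, -6, -3]
over  [600, -6, -3, -6]

4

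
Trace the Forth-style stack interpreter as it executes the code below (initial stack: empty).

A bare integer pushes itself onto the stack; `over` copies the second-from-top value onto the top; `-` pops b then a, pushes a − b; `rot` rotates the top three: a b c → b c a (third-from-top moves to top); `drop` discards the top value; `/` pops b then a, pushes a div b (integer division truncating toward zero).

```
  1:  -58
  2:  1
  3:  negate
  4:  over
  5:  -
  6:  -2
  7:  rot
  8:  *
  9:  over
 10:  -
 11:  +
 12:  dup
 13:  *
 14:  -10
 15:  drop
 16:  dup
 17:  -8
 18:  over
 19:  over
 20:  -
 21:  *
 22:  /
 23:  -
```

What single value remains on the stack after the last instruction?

13456

-58    → [-58]
1      → [-58, 1]
negate → [-58, -1]
over   → [-58, -1, -58]
-      → [-58, 57]
-2     → [-58, 57, -2]
rot    → [57, -2, -58]
*      → [57, 116]
over   → [57, 116, 57]
-      → [57, 59]
+      → [116]
dup    → [116, 116]
*      → [13456]
-10    → [13456, -10]
drop   → [13456]
dup    → [13456, 13456]
-8     → [13456, 13456, -8]
over   → [13456, 13456, -8, 13456]
over   → [13456, 13456, -8, 13456, -8]
-      → [13456, 13456, -8, 13464]
*      → [13456, 13456, -107712]
/      → [13456, 0]
-      → [13456]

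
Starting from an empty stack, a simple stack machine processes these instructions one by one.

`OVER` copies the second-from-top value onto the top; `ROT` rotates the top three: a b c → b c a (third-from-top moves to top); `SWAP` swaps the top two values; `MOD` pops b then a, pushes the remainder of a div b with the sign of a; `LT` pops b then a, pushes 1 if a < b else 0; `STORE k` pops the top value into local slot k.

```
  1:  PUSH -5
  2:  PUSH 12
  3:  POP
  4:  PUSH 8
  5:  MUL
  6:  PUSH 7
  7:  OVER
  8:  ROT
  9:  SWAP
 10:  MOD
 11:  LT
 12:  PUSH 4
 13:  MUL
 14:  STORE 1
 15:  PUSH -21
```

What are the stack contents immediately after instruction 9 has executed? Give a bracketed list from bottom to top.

PUSH -5 → [-5]
PUSH 12 → [-5, 12]
POP     → [-5]
PUSH 8  → [-5, 8]
MUL     → [-40]
PUSH 7  → [-40, 7]
OVER    → [-40, 7, -40]
ROT     → [7, -40, -40]
SWAP    → [7, -40, -40]

[7, -40, -40]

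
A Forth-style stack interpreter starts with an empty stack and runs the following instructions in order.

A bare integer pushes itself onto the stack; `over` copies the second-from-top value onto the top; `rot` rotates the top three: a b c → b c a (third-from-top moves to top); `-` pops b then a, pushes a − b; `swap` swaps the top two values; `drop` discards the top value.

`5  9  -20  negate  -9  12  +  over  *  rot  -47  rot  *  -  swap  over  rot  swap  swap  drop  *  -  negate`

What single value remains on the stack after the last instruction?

5       [5]
9       [5, 9]
-20     [5, 9, -20]
negate  [5, 9, 20]
-9      [5, 9, 20, -9]
12      [5, 9, 20, -9, 12]
+       [5, 9, 20, 3]
over    [5, 9, 20, 3, 20]
*       [5, 9, 20, 60]
rot     [5, 20, 60, 9]
-47     [5, 20, 60, 9, -47]
rot     [5, 20, 9, -47, 60]
*       [5, 20, 9, -2820]
-       [5, 20, 2829]
swap    [5, 2829, 20]
over    [5, 2829, 20, 2829]
rot     [5, 20, 2829, 2829]
swap    [5, 20, 2829, 2829]
swap    [5, 20, 2829, 2829]
drop    [5, 20, 2829]
*       [5, 56580]
-       [-56575]
negate  [56575]

56575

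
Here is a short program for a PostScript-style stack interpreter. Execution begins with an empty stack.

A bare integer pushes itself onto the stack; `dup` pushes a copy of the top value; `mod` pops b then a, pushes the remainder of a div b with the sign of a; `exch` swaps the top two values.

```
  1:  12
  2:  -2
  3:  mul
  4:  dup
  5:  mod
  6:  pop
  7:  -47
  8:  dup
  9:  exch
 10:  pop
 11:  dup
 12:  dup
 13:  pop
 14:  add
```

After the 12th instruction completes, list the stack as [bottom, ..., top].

12   -> [12]
-2   -> [12, -2]
mul  -> [-24]
dup  -> [-24, -24]
mod  -> [0]
pop  -> []
-47  -> [-47]
dup  -> [-47, -47]
exch -> [-47, -47]
pop  -> [-47]
dup  -> [-47, -47]
dup  -> [-47, -47, -47]

[-47, -47, -47]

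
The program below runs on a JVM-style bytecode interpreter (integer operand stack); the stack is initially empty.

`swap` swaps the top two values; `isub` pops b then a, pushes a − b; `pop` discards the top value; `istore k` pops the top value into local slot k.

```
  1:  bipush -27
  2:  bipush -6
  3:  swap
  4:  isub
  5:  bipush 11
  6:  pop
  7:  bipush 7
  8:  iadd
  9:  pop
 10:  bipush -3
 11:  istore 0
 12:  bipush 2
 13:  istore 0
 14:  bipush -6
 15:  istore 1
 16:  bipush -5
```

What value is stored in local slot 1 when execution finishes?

-6

bipush -27 -> -27
bipush -6  -> -27 -6
swap       -> -6 -27
isub       -> 21
bipush 11  -> 21 11
pop        -> 21
bipush 7   -> 21 7
iadd       -> 28
pop        -> (empty)
bipush -3  -> -3
istore 0   -> (empty)
bipush 2   -> 2
istore 0   -> (empty)
bipush -6  -> -6
istore 1   -> (empty)
bipush -5  -> -5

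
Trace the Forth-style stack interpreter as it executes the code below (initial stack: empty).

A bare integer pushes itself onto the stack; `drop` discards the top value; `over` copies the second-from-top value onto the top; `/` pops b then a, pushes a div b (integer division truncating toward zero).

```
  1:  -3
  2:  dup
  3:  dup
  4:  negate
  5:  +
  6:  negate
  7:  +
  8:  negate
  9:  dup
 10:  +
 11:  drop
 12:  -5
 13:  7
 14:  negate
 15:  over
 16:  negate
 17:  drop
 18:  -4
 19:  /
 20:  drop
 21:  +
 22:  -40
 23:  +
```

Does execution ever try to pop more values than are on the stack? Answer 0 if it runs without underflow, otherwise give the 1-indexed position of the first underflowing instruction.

-3      [-3]
dup     [-3, -3]
dup     [-3, -3, -3]
negate  [-3, -3, 3]
+       [-3, 0]
negate  [-3, 0]
+       [-3]
negate  [3]
dup     [3, 3]
+       [6]
drop    []
-5      [-5]
7       [-5, 7]
negate  [-5, -7]
over    [-5, -7, -5]
negate  [-5, -7, 5]
drop    [-5, -7]
-4      [-5, -7, -4]
/       [-5, 1]
drop    [-5]
+  — needs 2 operands, stack has 1 → underflow

21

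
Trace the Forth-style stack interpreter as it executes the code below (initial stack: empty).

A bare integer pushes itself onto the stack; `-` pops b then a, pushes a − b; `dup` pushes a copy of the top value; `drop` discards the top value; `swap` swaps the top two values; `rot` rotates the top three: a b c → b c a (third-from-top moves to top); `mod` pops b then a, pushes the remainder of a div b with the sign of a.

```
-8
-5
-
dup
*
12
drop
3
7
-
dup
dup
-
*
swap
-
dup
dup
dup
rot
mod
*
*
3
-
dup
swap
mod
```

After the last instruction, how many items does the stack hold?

1

-8    [-8]
-5    [-8, -5]
-     [-3]
dup   [-3, -3]
*     [9]
12    [9, 12]
drop  [9]
3     [9, 3]
7     [9, 3, 7]
-     [9, -4]
dup   [9, -4, -4]
dup   [9, -4, -4, -4]
-     [9, -4, 0]
*     [9, 0]
swap  [0, 9]
-     [-9]
dup   [-9, -9]
dup   [-9, -9, -9]
dup   [-9, -9, -9, -9]
rot   [-9, -9, -9, -9]
mod   [-9, -9, 0]
*     [-9, 0]
*     [0]
3     [0, 3]
-     [-3]
dup   [-3, -3]
swap  [-3, -3]
mod   [0]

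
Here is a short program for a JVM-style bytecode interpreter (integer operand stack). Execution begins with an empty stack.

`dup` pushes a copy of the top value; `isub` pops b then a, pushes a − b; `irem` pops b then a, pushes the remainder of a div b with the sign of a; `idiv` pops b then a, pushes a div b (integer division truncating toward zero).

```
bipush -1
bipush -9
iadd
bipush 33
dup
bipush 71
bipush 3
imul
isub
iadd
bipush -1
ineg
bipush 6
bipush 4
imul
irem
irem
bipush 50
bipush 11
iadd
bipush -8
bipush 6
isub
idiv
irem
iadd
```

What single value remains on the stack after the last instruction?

bipush -1 → [-1]
bipush -9 → [-1, -9]
iadd      → [-10]
bipush 33 → [-10, 33]
dup       → [-10, 33, 33]
bipush 71 → [-10, 33, 33, 71]
bipush 3  → [-10, 33, 33, 71, 3]
imul      → [-10, 33, 33, 213]
isub      → [-10, 33, -180]
iadd      → [-10, -147]
bipush -1 → [-10, -147, -1]
ineg      → [-10, -147, 1]
bipush 6  → [-10, -147, 1, 6]
bipush 4  → [-10, -147, 1, 6, 4]
imul      → [-10, -147, 1, 24]
irem      → [-10, -147, 1]
irem      → [-10, 0]
bipush 50 → [-10, 0, 50]
bipush 11 → [-10, 0, 50, 11]
iadd      → [-10, 0, 61]
bipush -8 → [-10, 0, 61, -8]
bipush 6  → [-10, 0, 61, -8, 6]
isub      → [-10, 0, 61, -14]
idiv      → [-10, 0, -4]
irem      → [-10, 0]
iadd      → [-10]

-10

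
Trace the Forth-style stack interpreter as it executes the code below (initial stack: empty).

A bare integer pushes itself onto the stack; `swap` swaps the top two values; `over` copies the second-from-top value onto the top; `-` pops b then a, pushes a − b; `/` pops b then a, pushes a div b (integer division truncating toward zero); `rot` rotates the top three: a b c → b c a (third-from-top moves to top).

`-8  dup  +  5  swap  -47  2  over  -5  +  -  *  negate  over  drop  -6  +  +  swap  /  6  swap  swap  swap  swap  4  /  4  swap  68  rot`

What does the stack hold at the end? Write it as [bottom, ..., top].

[503, 1, 68, 4]

-8     -> [-8]
dup    -> [-8, -8]
+      -> [-16]
5      -> [-16, 5]
swap   -> [5, -16]
-47    -> [5, -16, -47]
2      -> [5, -16, -47, 2]
over   -> [5, -16, -47, 2, -47]
-5     -> [5, -16, -47, 2, -47, -5]
+      -> [5, -16, -47, 2, -52]
-      -> [5, -16, -47, 54]
*      -> [5, -16, -2538]
negate -> [5, -16, 2538]
over   -> [5, -16, 2538, -16]
drop   -> [5, -16, 2538]
-6     -> [5, -16, 2538, -6]
+      -> [5, -16, 2532]
+      -> [5, 2516]
swap   -> [2516, 5]
/      -> [503]
6      -> [503, 6]
swap   -> [6, 503]
swap   -> [503, 6]
swap   -> [6, 503]
swap   -> [503, 6]
4      -> [503, 6, 4]
/      -> [503, 1]
4      -> [503, 1, 4]
swap   -> [503, 4, 1]
68     -> [503, 4, 1, 68]
rot    -> [503, 1, 68, 4]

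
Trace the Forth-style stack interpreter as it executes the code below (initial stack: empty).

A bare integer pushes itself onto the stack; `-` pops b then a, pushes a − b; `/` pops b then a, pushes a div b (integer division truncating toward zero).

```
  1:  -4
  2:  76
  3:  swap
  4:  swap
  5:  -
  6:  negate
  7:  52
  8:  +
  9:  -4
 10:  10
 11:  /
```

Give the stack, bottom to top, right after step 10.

[132, -4, 10]

-4     -> -4
76     -> -4 76
swap   -> 76 -4
swap   -> -4 76
-      -> -80
negate -> 80
52     -> 80 52
+      -> 132
-4     -> 132 -4
10     -> 132 -4 10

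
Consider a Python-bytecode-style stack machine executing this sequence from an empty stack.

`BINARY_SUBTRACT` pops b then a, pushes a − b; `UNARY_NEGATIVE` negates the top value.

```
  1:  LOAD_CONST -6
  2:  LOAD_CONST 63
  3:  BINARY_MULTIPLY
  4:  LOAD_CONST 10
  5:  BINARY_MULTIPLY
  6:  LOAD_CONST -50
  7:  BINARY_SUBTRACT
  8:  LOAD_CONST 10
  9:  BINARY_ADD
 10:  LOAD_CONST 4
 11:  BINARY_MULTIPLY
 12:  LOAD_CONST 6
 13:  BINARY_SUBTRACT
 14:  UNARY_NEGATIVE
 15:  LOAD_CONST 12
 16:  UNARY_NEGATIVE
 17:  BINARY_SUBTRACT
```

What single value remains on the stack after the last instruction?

LOAD_CONST -6   : [-6]
LOAD_CONST 63   : [-6, 63]
BINARY_MULTIPLY : [-378]
LOAD_CONST 10   : [-378, 10]
BINARY_MULTIPLY : [-3780]
LOAD_CONST -50  : [-3780, -50]
BINARY_SUBTRACT : [-3730]
LOAD_CONST 10   : [-3730, 10]
BINARY_ADD      : [-3720]
LOAD_CONST 4    : [-3720, 4]
BINARY_MULTIPLY : [-14880]
LOAD_CONST 6    : [-14880, 6]
BINARY_SUBTRACT : [-14886]
UNARY_NEGATIVE  : [14886]
LOAD_CONST 12   : [14886, 12]
UNARY_NEGATIVE  : [14886, -12]
BINARY_SUBTRACT : [14898]

14898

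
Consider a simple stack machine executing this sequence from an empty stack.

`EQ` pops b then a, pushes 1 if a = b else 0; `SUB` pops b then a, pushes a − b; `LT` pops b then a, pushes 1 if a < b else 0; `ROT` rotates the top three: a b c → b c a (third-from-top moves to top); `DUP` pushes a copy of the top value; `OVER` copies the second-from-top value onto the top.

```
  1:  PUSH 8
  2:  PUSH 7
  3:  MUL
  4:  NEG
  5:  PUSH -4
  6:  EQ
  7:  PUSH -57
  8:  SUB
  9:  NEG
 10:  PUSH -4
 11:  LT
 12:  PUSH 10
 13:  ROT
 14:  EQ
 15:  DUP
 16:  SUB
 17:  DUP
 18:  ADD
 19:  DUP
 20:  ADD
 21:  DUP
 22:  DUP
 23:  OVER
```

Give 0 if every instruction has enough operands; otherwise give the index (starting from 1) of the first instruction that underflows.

13

PUSH 8   → 8
PUSH 7   → 8 7
MUL      → 56
NEG      → -56
PUSH -4  → -56 -4
EQ       → 0
PUSH -57 → 0 -57
SUB      → 57
NEG      → -57
PUSH -4  → -57 -4
LT       → 1
PUSH 10  → 1 10
ROT  — needs 3 operands, stack has 2 → underflow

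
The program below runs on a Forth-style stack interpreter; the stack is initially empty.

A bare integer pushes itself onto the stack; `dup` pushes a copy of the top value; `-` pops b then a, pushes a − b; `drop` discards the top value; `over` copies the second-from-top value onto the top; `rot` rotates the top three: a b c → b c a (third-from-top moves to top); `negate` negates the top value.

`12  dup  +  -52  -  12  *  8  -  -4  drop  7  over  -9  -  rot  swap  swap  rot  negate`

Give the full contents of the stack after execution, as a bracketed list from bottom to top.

[913, 904, -7]

12     -> [12]
dup    -> [12, 12]
+      -> [24]
-52    -> [24, -52]
-      -> [76]
12     -> [76, 12]
*      -> [912]
8      -> [912, 8]
-      -> [904]
-4     -> [904, -4]
drop   -> [904]
7      -> [904, 7]
over   -> [904, 7, 904]
-9     -> [904, 7, 904, -9]
-      -> [904, 7, 913]
rot    -> [7, 913, 904]
swap   -> [7, 904, 913]
swap   -> [7, 913, 904]
rot    -> [913, 904, 7]
negate -> [913, 904, -7]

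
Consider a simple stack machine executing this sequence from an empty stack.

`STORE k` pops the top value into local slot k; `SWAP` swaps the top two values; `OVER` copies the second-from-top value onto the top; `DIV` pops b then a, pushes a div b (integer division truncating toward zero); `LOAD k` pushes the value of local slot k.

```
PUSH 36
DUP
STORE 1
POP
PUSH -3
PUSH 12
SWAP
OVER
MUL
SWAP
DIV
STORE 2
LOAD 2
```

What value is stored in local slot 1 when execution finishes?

36

PUSH 36 → [36]
DUP     → [36, 36]
STORE 1 → [36]
POP     → []
PUSH -3 → [-3]
PUSH 12 → [-3, 12]
SWAP    → [12, -3]
OVER    → [12, -3, 12]
MUL     → [12, -36]
SWAP    → [-36, 12]
DIV     → [-3]
STORE 2 → []
LOAD 2  → [-3]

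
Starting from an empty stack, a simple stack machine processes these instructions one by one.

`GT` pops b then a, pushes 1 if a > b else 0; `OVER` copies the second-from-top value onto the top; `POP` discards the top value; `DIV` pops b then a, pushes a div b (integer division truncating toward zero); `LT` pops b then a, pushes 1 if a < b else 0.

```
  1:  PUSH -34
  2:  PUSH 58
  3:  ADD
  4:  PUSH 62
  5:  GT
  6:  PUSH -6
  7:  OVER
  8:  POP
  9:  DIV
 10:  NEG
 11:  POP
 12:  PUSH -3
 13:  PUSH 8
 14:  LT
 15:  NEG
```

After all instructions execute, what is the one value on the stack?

PUSH -34  -34
PUSH 58   -34 58
ADD       24
PUSH 62   24 62
GT        0
PUSH -6   0 -6
OVER      0 -6 0
POP       0 -6
DIV       0
NEG       0
POP       (empty)
PUSH -3   -3
PUSH 8    -3 8
LT        1
NEG       -1

-1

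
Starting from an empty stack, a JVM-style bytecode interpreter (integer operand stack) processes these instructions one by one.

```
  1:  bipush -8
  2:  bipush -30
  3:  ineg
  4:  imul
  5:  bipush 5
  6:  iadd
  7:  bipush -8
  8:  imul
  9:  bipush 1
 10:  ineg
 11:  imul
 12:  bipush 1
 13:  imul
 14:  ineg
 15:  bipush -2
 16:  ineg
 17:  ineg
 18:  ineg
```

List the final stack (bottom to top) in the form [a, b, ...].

bipush -8  → -8
bipush -30 → -8 -30
ineg       → -8 30
imul       → -240
bipush 5   → -240 5
iadd       → -235
bipush -8  → -235 -8
imul       → 1880
bipush 1   → 1880 1
ineg       → 1880 -1
imul       → -1880
bipush 1   → -1880 1
imul       → -1880
ineg       → 1880
bipush -2  → 1880 -2
ineg       → 1880 2
ineg       → 1880 -2
ineg       → 1880 2

[1880, 2]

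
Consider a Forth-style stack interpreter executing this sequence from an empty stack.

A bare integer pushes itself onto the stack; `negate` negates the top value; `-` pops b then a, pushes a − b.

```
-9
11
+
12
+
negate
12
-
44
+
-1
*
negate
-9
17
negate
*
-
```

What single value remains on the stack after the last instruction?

-9      -9
11      -9 11
+       2
12      2 12
+       14
negate  -14
12      -14 12
-       -26
44      -26 44
+       18
-1      18 -1
*       -18
negate  18
-9      18 -9
17      18 -9 17
negate  18 -9 -17
*       18 153
-       -135

-135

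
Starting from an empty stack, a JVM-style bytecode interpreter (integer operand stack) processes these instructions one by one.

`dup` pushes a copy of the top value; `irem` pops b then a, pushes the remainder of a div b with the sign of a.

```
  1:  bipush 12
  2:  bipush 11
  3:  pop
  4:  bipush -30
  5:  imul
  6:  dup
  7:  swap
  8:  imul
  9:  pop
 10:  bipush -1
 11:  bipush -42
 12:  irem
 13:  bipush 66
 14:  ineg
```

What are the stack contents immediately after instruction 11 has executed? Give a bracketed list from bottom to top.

bipush 12  → [12]
bipush 11  → [12, 11]
pop        → [12]
bipush -30 → [12, -30]
imul       → [-360]
dup        → [-360, -360]
swap       → [-360, -360]
imul       → [129600]
pop        → []
bipush -1  → [-1]
bipush -42 → [-1, -42]

[-1, -42]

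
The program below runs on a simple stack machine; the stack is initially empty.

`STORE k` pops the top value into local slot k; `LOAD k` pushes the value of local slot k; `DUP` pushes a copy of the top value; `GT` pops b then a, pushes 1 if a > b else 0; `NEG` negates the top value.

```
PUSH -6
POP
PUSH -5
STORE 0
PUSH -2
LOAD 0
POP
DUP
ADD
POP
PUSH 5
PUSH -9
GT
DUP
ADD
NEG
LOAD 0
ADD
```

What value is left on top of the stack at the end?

PUSH -6 : -6
POP     : (empty)
PUSH -5 : -5
STORE 0 : (empty)
PUSH -2 : -2
LOAD 0  : -2 -5
POP     : -2
DUP     : -2 -2
ADD     : -4
POP     : (empty)
PUSH 5  : 5
PUSH -9 : 5 -9
GT      : 1
DUP     : 1 1
ADD     : 2
NEG     : -2
LOAD 0  : -2 -5
ADD     : -7

-7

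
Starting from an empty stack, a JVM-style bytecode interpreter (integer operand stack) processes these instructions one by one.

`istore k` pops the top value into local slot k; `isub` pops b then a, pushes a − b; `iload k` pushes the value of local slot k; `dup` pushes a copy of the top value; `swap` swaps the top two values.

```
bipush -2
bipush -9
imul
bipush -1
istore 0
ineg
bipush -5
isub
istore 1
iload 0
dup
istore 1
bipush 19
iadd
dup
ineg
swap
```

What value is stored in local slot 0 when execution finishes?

bipush -2 -> -2
bipush -9 -> -2 -9
imul      -> 18
bipush -1 -> 18 -1
istore 0  -> 18
ineg      -> -18
bipush -5 -> -18 -5
isub      -> -13
istore 1  -> (empty)
iload 0   -> -1
dup       -> -1 -1
istore 1  -> -1
bipush 19 -> -1 19
iadd      -> 18
dup       -> 18 18
ineg      -> 18 -18
swap      -> -18 18

-1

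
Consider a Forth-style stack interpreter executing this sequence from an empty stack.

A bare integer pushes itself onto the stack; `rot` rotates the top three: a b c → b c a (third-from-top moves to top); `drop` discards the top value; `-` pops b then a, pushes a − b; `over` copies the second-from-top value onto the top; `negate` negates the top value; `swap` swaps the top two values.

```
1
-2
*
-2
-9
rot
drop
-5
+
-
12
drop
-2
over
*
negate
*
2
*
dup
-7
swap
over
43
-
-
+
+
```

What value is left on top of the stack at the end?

1195

1      → [1]
-2     → [1, -2]
*      → [-2]
-2     → [-2, -2]
-9     → [-2, -2, -9]
rot    → [-2, -9, -2]
drop   → [-2, -9]
-5     → [-2, -9, -5]
+      → [-2, -14]
-      → [12]
12     → [12, 12]
drop   → [12]
-2     → [12, -2]
over   → [12, -2, 12]
*      → [12, -24]
negate → [12, 24]
*      → [288]
2      → [288, 2]
*      → [576]
dup    → [576, 576]
-7     → [576, 576, -7]
swap   → [576, -7, 576]
over   → [576, -7, 576, -7]
43     → [576, -7, 576, -7, 43]
-      → [576, -7, 576, -50]
-      → [576, -7, 626]
+      → [576, 619]
+      → [1195]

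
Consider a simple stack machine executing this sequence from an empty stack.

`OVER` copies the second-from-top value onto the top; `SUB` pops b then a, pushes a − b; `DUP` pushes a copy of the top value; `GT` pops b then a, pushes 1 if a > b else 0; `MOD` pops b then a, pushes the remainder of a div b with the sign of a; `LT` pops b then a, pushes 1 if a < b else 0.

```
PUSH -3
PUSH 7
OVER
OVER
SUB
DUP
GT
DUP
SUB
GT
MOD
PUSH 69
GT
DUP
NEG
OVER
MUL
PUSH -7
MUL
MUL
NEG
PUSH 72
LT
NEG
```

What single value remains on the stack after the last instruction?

-1

PUSH -3  -3
PUSH 7   -3 7
OVER     -3 7 -3
OVER     -3 7 -3 7
SUB      -3 7 -10
DUP      -3 7 -10 -10
GT       -3 7 0
DUP      -3 7 0 0
SUB      -3 7 0
GT       -3 1
MOD      0
PUSH 69  0 69
GT       0
DUP      0 0
NEG      0 0
OVER     0 0 0
MUL      0 0
PUSH -7  0 0 -7
MUL      0 0
MUL      0
NEG      0
PUSH 72  0 72
LT       1
NEG      -1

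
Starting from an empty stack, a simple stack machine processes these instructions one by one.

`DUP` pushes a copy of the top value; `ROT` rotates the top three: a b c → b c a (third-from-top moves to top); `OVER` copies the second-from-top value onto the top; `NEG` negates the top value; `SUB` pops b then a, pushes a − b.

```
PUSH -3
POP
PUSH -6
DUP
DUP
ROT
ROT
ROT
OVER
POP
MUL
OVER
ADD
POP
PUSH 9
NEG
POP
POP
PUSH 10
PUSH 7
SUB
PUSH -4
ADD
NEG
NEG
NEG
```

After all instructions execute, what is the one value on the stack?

PUSH -3 -> -3
POP     -> (empty)
PUSH -6 -> -6
DUP     -> -6 -6
DUP     -> -6 -6 -6
ROT     -> -6 -6 -6
ROT     -> -6 -6 -6
ROT     -> -6 -6 -6
OVER    -> -6 -6 -6 -6
POP     -> -6 -6 -6
MUL     -> -6 36
OVER    -> -6 36 -6
ADD     -> -6 30
POP     -> -6
PUSH 9  -> -6 9
NEG     -> -6 -9
POP     -> -6
POP     -> (empty)
PUSH 10 -> 10
PUSH 7  -> 10 7
SUB     -> 3
PUSH -4 -> 3 -4
ADD     -> -1
NEG     -> 1
NEG     -> -1
NEG     -> 1

1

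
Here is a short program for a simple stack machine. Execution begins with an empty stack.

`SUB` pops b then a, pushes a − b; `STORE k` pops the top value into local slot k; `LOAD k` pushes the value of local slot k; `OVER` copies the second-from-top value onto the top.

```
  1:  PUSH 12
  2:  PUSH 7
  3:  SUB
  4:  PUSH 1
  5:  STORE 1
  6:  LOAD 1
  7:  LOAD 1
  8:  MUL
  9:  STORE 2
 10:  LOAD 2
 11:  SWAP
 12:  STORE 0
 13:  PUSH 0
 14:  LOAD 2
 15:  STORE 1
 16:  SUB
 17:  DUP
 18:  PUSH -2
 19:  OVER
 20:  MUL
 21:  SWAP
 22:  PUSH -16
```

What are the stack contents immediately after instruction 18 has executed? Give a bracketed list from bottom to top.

PUSH 12 -> 12
PUSH 7  -> 12 7
SUB     -> 5
PUSH 1  -> 5 1
STORE 1 -> 5
LOAD 1  -> 5 1
LOAD 1  -> 5 1 1
MUL     -> 5 1
STORE 2 -> 5
LOAD 2  -> 5 1
SWAP    -> 1 5
STORE 0 -> 1
PUSH 0  -> 1 0
LOAD 2  -> 1 0 1
STORE 1 -> 1 0
SUB     -> 1
DUP     -> 1 1
PUSH -2 -> 1 1 -2

[1, 1, -2]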